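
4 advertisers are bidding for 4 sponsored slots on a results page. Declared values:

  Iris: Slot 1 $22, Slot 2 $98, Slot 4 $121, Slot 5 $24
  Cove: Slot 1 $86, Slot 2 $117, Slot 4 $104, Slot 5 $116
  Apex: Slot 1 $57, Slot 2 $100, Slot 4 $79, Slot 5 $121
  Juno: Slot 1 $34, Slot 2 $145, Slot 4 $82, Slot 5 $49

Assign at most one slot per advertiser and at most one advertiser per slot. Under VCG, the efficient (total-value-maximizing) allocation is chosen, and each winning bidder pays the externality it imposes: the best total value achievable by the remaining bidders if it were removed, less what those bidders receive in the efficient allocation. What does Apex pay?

Apex pays $30.

Efficient allocation: Iris→Slot 4 ($121), Cove→Slot 1 ($86), Apex→Slot 5 ($121), Juno→Slot 2 ($145); total welfare W = $473.
Apex receives Slot 5 at value $121, so the others get W − 121 = $352.
Without Apex: best allocation of the remaining 3 bidders over all 4 slots is Iris→Slot 4 ($121), Cove→Slot 5 ($116), Juno→Slot 2 ($145), total $382.
VCG payment = (others' best without Apex) − (others' welfare with Apex) = 382 − 352 = $30.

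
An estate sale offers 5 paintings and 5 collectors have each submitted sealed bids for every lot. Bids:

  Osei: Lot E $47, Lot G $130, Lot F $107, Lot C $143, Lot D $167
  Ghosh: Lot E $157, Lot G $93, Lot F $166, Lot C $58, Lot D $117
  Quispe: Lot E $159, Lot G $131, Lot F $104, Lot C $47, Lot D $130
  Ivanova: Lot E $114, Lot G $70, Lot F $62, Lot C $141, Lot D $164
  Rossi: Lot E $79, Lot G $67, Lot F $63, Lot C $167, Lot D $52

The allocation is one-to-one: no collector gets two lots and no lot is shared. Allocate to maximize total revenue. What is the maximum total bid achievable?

Maximum total: $786

This is the linear assignment problem.
Optimal: Osei→Lot G ($130), Ghosh→Lot F ($166), Quispe→Lot E ($159), Ivanova→Lot D ($164), Rossi→Lot C ($167) — total 130+166+159+164+167 = $786.
Row-greedy (each collector in turn takes its best remaining lot) gives $700, worse by 86.
Every other assignment is strictly worse.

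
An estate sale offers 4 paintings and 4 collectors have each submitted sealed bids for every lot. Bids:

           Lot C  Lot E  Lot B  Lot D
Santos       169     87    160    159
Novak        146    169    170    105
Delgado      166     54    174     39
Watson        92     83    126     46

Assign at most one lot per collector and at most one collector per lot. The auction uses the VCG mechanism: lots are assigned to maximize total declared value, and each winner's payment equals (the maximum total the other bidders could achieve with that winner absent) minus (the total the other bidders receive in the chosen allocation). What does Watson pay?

Watson pays $18.

Efficient allocation: Santos→Lot D ($159), Novak→Lot E ($169), Delgado→Lot C ($166), Watson→Lot B ($126); total welfare W = $620.
Watson receives Lot B at value $126, so the others get W − 126 = $494.
Without Watson: best allocation of the remaining 3 bidders over all 4 lots is Santos→Lot C ($169), Novak→Lot E ($169), Delgado→Lot B ($174), total $512.
VCG payment = (others' best without Watson) − (others' welfare with Watson) = 512 − 494 = $18.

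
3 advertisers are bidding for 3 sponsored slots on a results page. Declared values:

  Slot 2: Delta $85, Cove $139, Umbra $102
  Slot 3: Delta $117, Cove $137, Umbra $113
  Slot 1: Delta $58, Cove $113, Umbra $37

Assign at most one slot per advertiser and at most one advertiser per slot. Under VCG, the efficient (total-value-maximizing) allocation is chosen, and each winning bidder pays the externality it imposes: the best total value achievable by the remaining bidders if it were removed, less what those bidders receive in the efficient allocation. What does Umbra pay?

Efficient allocation: Delta→Slot 3 ($117), Cove→Slot 1 ($113), Umbra→Slot 2 ($102); total welfare W = $332.
Umbra receives Slot 2 at value $102, so the others get W − 102 = $230.
Without Umbra: best allocation of the remaining 2 bidders over all 3 slots is Delta→Slot 3 ($117), Cove→Slot 2 ($139), total $256.
VCG payment = (others' best without Umbra) − (others' welfare with Umbra) = 256 − 230 = $26.

Umbra pays $26.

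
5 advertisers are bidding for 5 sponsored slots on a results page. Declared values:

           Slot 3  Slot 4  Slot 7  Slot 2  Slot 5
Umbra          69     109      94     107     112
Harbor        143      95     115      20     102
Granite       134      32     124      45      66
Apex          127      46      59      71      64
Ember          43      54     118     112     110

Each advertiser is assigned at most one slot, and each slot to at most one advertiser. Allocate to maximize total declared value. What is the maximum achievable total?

Max total: $574

Optimal: Umbra→Slot 4 ($109), Harbor→Slot 5 ($102), Granite→Slot 7 ($124), Apex→Slot 3 ($127), Ember→Slot 2 ($112) — total 109+102+124+127+112 = $574.
Swapping Umbra↔Ember (Umbra→Slot 2 $107, Ember→Slot 4 $54) loses 60.
Every other assignment is strictly worse.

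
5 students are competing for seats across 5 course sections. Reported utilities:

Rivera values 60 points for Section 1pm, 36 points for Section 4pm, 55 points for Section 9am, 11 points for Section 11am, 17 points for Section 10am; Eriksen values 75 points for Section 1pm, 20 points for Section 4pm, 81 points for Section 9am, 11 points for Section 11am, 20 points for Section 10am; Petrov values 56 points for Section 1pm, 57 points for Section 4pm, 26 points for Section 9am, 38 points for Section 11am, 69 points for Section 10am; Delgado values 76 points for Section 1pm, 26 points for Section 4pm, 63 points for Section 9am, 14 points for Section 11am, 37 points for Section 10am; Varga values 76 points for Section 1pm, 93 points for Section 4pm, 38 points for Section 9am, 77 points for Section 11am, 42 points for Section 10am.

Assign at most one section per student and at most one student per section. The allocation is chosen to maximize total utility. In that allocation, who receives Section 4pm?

Rivera receives Section 4pm.

This is a one-to-one assignment (maximum-weight bipartite matching).
Optimal: Rivera→Section 4pm (36 points), Eriksen→Section 9am (81 points), Petrov→Section 10am (69 points), Delgado→Section 1pm (76 points), Varga→Section 11am (77 points) — total 36+81+69+76+77 = 339 points.
Row-greedy (each student in turn takes its best remaining section) gives 313 points, worse by 26.
Next-best assignment: Rivera→Section 11am, Eriksen→Section 9am, Petrov→Section 10am, Delgado→Section 1pm, Varga→Section 4pm = 330 points.
Swapping Petrov↔Eriksen (Petrov→Section 9am 26 points, Eriksen→Section 10am 20 points) loses 104.
Checked against all permutations: 339 points is optimal.
Rivera's own top section is Section 1pm (60 points), but forcing Rivera→Section 1pm and reassigning the rest optimally gives only 317 points — worse by 22.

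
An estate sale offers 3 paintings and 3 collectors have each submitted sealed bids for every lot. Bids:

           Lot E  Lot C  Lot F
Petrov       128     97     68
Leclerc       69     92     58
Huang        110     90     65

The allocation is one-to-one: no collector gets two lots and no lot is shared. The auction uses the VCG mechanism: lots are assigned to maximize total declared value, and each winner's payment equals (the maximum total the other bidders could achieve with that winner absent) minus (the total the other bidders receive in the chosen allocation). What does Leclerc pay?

Efficient allocation: Petrov→Lot E ($128), Leclerc→Lot C ($92), Huang→Lot F ($65); total welfare W = $285.
Leclerc receives Lot C at value $92, so the others get W − 92 = $193.
Without Leclerc: best allocation of the remaining 2 bidders over all 3 lots is Petrov→Lot E ($128), Huang→Lot C ($90), total $218.
VCG payment = (others' best without Leclerc) − (others' welfare with Leclerc) = 218 − 193 = $25.

Leclerc pays $25.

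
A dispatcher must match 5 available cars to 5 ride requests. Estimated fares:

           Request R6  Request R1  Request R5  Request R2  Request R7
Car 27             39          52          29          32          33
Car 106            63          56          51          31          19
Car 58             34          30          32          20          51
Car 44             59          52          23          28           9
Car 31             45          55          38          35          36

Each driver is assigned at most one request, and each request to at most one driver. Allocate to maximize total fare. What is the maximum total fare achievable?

Optimal: Car 27→Request R1 ($52), Car 106→Request R5 ($51), Car 58→Request R7 ($51), Car 44→Request R6 ($59), Car 31→Request R2 ($35) — total 52+51+51+59+35 = $248.
Row-greedy (each driver in turn takes its best remaining request) gives $232, worse by 16.
No other one-to-one assignment exceeds $248.

Maximum total: $248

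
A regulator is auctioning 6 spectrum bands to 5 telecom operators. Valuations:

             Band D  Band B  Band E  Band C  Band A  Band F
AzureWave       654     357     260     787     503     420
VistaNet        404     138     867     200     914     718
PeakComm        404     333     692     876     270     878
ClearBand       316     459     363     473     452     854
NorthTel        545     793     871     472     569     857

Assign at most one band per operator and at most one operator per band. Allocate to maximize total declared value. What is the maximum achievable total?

Max total: $4169M

Optimal: AzureWave→Band D ($654M), VistaNet→Band A ($914M), PeakComm→Band C ($876M), ClearBand→Band F ($854M), NorthTel→Band E ($871M) — total 654+914+876+854+871 = $4169M.
Row-greedy (each operator in turn takes its best remaining band) gives $3909M, worse by 260.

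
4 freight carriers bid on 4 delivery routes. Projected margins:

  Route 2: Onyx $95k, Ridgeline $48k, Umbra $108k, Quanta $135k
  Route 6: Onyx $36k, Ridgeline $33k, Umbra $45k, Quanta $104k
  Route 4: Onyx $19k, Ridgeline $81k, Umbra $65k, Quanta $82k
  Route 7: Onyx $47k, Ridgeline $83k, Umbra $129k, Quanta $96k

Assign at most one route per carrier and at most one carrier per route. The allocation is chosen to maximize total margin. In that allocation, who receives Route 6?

Optimal: Onyx→Route 2 ($95k), Ridgeline→Route 4 ($81k), Umbra→Route 7 ($129k), Quanta→Route 6 ($104k) — total 95+81+129+104 = $409k.
Row-greedy (each carrier in turn takes its best remaining route) gives $347k, worse by 62.
Checked against all permutations: $409k is optimal.
Quanta's own top route is Route 2 ($135k), but forcing Quanta→Route 2 and reassigning the rest optimally gives only $381k — worse by 28.

Quanta receives Route 6.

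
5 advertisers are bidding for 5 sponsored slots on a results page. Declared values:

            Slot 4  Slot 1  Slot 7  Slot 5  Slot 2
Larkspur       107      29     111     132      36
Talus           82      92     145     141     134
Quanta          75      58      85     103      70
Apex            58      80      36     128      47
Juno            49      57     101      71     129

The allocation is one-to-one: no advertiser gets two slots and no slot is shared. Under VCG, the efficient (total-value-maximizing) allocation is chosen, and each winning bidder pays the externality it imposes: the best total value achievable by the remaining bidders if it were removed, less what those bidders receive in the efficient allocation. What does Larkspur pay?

Efficient allocation: Larkspur→Slot 4 ($107), Talus→Slot 7 ($145), Quanta→Slot 1 ($58), Apex→Slot 5 ($128), Juno→Slot 2 ($129); total welfare W = $567.
Larkspur receives Slot 4 at value $107, so the others get W − 107 = $460.
Without Larkspur: best allocation of the remaining 4 bidders over all 5 slots is Talus→Slot 7 ($145), Quanta→Slot 4 ($75), Apex→Slot 5 ($128), Juno→Slot 2 ($129), total $477.
VCG payment = (others' best without Larkspur) − (others' welfare with Larkspur) = 477 − 460 = $17.

Larkspur pays $17.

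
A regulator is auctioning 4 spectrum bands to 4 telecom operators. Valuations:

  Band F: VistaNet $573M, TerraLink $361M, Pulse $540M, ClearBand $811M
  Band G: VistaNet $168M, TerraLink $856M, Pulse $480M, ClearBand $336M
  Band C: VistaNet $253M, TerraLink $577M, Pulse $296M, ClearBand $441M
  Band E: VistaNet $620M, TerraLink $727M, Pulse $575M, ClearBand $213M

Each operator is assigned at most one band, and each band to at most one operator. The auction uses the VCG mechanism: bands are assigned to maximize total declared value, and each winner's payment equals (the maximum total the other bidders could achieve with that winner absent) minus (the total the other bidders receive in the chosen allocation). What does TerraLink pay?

Efficient allocation: VistaNet→Band E ($620M), TerraLink→Band G ($856M), Pulse→Band C ($296M), ClearBand→Band F ($811M); total welfare W = $2583M.
TerraLink receives Band G at value $856M, so the others get W − 856 = $1727M.
Without TerraLink: best allocation of the remaining 3 bidders over all 4 bands is VistaNet→Band E ($620M), Pulse→Band G ($480M), ClearBand→Band F ($811M), total $1911M.
VCG payment = (others' best without TerraLink) − (others' welfare with TerraLink) = 1911 − 1727 = $184M.

TerraLink pays $184M.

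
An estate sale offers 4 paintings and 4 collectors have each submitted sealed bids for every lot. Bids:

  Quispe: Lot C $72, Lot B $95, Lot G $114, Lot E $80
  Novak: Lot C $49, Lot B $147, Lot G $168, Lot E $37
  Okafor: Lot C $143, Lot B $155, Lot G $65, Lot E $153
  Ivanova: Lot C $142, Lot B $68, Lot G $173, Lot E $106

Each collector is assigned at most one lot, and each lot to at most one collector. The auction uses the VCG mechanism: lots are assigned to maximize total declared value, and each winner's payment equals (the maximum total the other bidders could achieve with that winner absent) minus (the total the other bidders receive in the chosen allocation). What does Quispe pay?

Quispe pays $10.

Efficient allocation: Quispe→Lot B ($95), Novak→Lot G ($168), Okafor→Lot E ($153), Ivanova→Lot C ($142); total welfare W = $558.
Quispe receives Lot B at value $95, so the others get W − 95 = $463.
Without Quispe: best allocation of the remaining 3 bidders over all 4 lots is Novak→Lot B ($147), Okafor→Lot E ($153), Ivanova→Lot G ($173), total $473.
VCG payment = (others' best without Quispe) − (others' welfare with Quispe) = 473 − 463 = $10.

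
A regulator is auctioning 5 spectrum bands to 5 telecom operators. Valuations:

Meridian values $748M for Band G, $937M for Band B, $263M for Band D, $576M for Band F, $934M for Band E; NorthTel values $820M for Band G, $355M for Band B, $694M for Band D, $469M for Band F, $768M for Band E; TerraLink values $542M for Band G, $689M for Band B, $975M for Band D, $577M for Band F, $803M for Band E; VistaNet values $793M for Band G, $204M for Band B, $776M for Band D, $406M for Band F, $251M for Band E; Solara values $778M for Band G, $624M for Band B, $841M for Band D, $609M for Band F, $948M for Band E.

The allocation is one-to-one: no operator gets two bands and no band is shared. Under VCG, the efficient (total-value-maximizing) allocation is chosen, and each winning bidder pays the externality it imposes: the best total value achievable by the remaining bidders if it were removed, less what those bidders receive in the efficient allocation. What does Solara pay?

Efficient allocation: Meridian→Band B ($937M), NorthTel→Band F ($469M), TerraLink→Band D ($975M), VistaNet→Band G ($793M), Solara→Band E ($948M); total welfare W = $4122M.
Solara receives Band E at value $948M, so the others get W − 948 = $3174M.
Without Solara: best allocation of the remaining 4 bidders over all 5 bands is Meridian→Band B ($937M), NorthTel→Band E ($768M), TerraLink→Band D ($975M), VistaNet→Band G ($793M), total $3473M.
VCG payment = (others' best without Solara) − (others' welfare with Solara) = 3473 − 3174 = $299M.

Solara pays $299M.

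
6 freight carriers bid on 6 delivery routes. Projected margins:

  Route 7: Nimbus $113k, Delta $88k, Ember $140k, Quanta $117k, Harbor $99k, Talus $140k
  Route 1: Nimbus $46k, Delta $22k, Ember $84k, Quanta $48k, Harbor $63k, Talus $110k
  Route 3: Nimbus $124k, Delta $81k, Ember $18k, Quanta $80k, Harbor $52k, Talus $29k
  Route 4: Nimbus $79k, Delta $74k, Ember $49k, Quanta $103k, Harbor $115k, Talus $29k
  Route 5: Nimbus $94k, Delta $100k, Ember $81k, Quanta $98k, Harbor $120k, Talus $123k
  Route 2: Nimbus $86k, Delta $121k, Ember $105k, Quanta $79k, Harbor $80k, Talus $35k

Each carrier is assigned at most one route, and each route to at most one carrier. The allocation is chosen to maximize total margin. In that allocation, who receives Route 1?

Talus receives Route 1.

Optimal: Nimbus→Route 3 ($124k), Delta→Route 2 ($121k), Ember→Route 7 ($140k), Quanta→Route 4 ($103k), Harbor→Route 5 ($120k), Talus→Route 1 ($110k) — total 124+121+140+103+120+110 = $718k.
Column-greedy (each route in turn goes to its best remaining carrier) gives $668k, worse by 50.
Next-best assignment: Nimbus→Route 3, Delta→Route 2, Ember→Route 7, Quanta→Route 5, Harbor→Route 4, Talus→Route 1 = $708k.
Every other assignment is strictly worse.
Talus's own top route is Route 7 ($140k), but forcing Talus→Route 7 and reassigning the rest optimally gives only $692k — worse by 26.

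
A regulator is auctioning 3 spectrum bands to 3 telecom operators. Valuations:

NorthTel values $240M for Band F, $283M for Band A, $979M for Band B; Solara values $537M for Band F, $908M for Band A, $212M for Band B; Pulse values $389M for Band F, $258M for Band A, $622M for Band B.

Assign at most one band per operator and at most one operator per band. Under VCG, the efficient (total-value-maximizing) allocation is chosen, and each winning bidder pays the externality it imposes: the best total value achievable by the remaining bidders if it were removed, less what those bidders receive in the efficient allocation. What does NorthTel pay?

Efficient allocation: NorthTel→Band B ($979M), Solara→Band A ($908M), Pulse→Band F ($389M); total welfare W = $2276M.
NorthTel receives Band B at value $979M, so the others get W − 979 = $1297M.
Without NorthTel: best allocation of the remaining 2 bidders over all 3 bands is Solara→Band A ($908M), Pulse→Band B ($622M), total $1530M.
VCG payment = (others' best without NorthTel) − (others' welfare with NorthTel) = 1530 − 1297 = $233M.

NorthTel pays $233M.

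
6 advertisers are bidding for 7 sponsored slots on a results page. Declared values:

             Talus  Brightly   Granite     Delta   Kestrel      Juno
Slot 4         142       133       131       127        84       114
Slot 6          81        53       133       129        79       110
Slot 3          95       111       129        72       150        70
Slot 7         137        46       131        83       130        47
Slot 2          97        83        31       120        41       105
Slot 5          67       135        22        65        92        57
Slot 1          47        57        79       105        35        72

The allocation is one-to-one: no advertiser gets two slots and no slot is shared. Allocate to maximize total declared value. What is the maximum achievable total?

Maximum total: $792

This is the linear assignment problem.
Optimal: Talus→Slot 4 ($142), Brightly→Slot 5 ($135), Granite→Slot 7 ($131), Delta→Slot 6 ($129), Kestrel→Slot 3 ($150), Juno→Slot 2 ($105) — total 142+135+131+129+150+105 = $792.
Max-entry greedy (repeatedly take the single best remaining cell) gives $752, worse by 40.
Next-best assignment: Talus→Slot 7, Brightly→Slot 5, Granite→Slot 6, Delta→Slot 2, Kestrel→Slot 3, Juno→Slot 4 = $789.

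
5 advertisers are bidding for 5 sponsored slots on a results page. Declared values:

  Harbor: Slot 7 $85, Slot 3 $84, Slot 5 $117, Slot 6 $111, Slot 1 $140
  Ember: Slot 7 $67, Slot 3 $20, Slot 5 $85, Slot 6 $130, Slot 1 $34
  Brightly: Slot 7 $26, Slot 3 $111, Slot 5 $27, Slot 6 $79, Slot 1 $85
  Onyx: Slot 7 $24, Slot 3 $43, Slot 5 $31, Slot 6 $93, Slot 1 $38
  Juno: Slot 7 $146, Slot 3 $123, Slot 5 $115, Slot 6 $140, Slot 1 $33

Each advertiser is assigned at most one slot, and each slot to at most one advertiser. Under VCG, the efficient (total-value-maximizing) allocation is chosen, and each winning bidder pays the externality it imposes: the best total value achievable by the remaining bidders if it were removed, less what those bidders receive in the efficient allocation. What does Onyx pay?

Onyx pays $45.

Efficient allocation: Harbor→Slot 1 ($140), Ember→Slot 5 ($85), Brightly→Slot 3 ($111), Onyx→Slot 6 ($93), Juno→Slot 7 ($146); total welfare W = $575.
Onyx receives Slot 6 at value $93, so the others get W − 93 = $482.
Without Onyx: best allocation of the remaining 4 bidders over all 5 slots is Harbor→Slot 1 ($140), Ember→Slot 6 ($130), Brightly→Slot 3 ($111), Juno→Slot 7 ($146), total $527.
VCG payment = (others' best without Onyx) − (others' welfare with Onyx) = 527 − 482 = $45.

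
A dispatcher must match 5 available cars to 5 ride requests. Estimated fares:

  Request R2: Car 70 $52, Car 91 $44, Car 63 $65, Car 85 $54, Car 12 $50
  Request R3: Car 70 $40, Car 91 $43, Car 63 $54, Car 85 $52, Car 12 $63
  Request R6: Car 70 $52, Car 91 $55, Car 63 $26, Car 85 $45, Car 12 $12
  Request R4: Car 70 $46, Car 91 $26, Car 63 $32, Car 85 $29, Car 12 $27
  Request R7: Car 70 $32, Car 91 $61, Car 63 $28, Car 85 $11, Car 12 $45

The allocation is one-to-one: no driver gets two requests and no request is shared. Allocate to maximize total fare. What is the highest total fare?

Max total: $280

This is the linear assignment problem.
Optimal: Car 70→Request R4 ($46), Car 91→Request R7 ($61), Car 63→Request R2 ($65), Car 85→Request R6 ($45), Car 12→Request R3 ($63) — total 46+61+65+45+63 = $280.
Max-entry greedy (repeatedly take the single best remaining cell) gives $270, worse by 10.
Swapping Car 91↔Car 70 (Car 91→Request R4 $26, Car 70→Request R7 $32) loses 49.
No other one-to-one assignment exceeds $280.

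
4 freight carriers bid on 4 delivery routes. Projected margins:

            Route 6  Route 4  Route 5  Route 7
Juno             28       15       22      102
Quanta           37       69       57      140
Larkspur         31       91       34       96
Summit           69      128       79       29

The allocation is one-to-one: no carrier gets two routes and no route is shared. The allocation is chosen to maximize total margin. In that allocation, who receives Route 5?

Optimal: Juno→Route 6 ($28k), Quanta→Route 7 ($140k), Larkspur→Route 4 ($91k), Summit→Route 5 ($79k) — total 28+140+91+79 = $338k.
Column-greedy (each route in turn goes to its best remaining carrier) gives $319k, worse by 19.
Next-best assignment: Juno→Route 6, Quanta→Route 7, Larkspur→Route 5, Summit→Route 4 = $330k.
Every other assignment is strictly worse.
Summit's own top route is Route 4 ($128k), but forcing Summit→Route 4 and reassigning the rest optimally gives only $330k — worse by 8.

Summit receives Route 5.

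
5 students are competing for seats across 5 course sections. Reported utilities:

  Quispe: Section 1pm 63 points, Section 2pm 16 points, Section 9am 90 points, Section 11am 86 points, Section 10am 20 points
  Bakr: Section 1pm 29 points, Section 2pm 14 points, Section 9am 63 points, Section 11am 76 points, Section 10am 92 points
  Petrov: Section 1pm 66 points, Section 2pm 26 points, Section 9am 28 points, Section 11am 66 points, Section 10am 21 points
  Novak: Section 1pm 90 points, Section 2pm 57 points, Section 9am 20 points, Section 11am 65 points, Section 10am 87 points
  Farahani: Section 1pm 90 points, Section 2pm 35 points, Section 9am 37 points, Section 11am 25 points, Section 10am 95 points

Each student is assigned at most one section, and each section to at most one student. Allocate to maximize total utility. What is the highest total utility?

Max total: 395 points

Optimal: Quispe→Section 9am (90 points), Bakr→Section 10am (92 points), Petrov→Section 11am (66 points), Novak→Section 2pm (57 points), Farahani→Section 1pm (90 points) — total 90+92+66+57+90 = 395 points.
Max-entry greedy (repeatedly take the single best remaining cell) gives 377 points, worse by 18.
Every other assignment is strictly worse.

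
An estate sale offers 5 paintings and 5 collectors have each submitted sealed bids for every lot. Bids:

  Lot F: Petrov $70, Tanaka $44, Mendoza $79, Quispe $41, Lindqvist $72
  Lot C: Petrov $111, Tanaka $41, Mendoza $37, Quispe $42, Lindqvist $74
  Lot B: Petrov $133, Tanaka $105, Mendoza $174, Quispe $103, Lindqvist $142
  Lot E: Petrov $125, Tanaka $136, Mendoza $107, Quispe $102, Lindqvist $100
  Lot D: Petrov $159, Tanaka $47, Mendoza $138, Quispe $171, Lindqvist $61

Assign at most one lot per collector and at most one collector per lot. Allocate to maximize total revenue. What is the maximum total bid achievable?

Maximum total: $664

Treat this as an assignment problem: match each collector to one lot.
Optimal: Petrov→Lot C ($111), Tanaka→Lot E ($136), Mendoza→Lot B ($174), Quispe→Lot D ($171), Lindqvist→Lot F ($72) — total 111+136+174+171+72 = $664.
Column-greedy (each lot in turn goes to its best remaining collector) gives $639, worse by 25.
Next-best assignment: Petrov→Lot C, Tanaka→Lot E, Mendoza→Lot F, Quispe→Lot D, Lindqvist→Lot B = $639.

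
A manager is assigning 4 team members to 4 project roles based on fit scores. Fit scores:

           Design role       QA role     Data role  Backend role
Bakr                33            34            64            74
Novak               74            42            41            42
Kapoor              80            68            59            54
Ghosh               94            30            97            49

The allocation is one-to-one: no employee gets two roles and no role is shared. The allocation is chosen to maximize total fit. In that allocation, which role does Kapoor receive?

Kapoor receives QA role.

This is a one-to-one assignment (maximum-weight bipartite matching).
Optimal: Bakr→Backend role (74 pts), Novak→Design role (74 pts), Kapoor→QA role (68 pts), Ghosh→Data role (97 pts) — total 74+74+68+97 = 313 pts.
Column-greedy (each role in turn goes to its best remaining employee) gives 268 pts, worse by 45.
Kapoor's own top role is Design role (80 pts), but forcing Kapoor→Design role and reassigning the rest optimally gives only 293 pts — worse by 20.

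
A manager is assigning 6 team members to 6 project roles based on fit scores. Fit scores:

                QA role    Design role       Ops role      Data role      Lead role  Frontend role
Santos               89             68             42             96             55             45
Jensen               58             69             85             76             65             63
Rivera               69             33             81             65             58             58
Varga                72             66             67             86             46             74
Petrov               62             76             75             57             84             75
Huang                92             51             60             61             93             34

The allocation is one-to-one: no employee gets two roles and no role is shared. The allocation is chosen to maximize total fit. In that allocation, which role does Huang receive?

Optimal: Santos→Data role (96 pts), Jensen→Design role (69 pts), Rivera→Ops role (81 pts), Varga→Frontend role (74 pts), Petrov→Lead role (84 pts), Huang→QA role (92 pts) — total 96+69+81+74+84+92 = 496 pts.
Row-greedy (each employee in turn takes its best remaining role) gives 459 pts, worse by 37.
Every other assignment is strictly worse.
Huang's own top role is Lead role (93 pts), but forcing Huang→Lead role and reassigning the rest optimally gives only 493 pts — worse by 3.

Huang receives QA role.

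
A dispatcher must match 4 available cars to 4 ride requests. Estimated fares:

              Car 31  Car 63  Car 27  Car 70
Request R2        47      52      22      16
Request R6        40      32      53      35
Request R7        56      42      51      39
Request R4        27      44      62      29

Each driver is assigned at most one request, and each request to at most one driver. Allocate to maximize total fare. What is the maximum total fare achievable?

Optimal: Car 31→Request R7 ($56), Car 63→Request R2 ($52), Car 27→Request R4 ($62), Car 70→Request R6 ($35) — total 56+52+62+35 = $205.
Column-greedy (each request in turn goes to its best remaining driver) gives $190, worse by 15.
Next-best assignment: Car 31→Request R6, Car 63→Request R2, Car 27→Request R4, Car 70→Request R7 = $193.

Maximum total: $205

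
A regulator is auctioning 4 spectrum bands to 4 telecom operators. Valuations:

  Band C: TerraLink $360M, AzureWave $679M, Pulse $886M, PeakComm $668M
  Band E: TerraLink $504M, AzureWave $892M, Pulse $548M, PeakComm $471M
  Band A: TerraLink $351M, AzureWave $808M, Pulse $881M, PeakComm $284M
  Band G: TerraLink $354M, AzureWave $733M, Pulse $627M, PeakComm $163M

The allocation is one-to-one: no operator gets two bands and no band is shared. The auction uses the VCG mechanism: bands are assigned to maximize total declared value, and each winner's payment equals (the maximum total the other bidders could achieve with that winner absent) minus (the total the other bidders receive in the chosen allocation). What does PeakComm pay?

Efficient allocation: TerraLink→Band G ($354M), AzureWave→Band E ($892M), Pulse→Band A ($881M), PeakComm→Band C ($668M); total welfare W = $2795M.
PeakComm receives Band C at value $668M, so the others get W − 668 = $2127M.
Without PeakComm: best allocation of the remaining 3 bidders over all 4 bands is TerraLink→Band E ($504M), AzureWave→Band A ($808M), Pulse→Band C ($886M), total $2198M.
VCG payment = (others' best without PeakComm) − (others' welfare with PeakComm) = 2198 − 2127 = $71M.

PeakComm pays $71M.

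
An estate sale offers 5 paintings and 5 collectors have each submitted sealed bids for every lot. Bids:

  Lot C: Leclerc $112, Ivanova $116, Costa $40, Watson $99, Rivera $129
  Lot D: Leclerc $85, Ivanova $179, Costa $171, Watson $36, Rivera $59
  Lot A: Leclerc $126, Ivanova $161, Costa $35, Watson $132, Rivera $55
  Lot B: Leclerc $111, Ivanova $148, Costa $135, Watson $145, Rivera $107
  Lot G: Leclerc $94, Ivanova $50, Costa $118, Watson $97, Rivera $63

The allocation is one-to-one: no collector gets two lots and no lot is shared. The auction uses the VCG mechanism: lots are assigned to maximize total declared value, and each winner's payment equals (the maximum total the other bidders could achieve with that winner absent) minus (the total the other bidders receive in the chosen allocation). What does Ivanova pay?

Efficient allocation: Leclerc→Lot G ($94), Ivanova→Lot A ($161), Costa→Lot D ($171), Watson→Lot B ($145), Rivera→Lot C ($129); total welfare W = $700.
Ivanova receives Lot A at value $161, so the others get W − 161 = $539.
Without Ivanova: best allocation of the remaining 4 bidders over all 5 lots is Leclerc→Lot A ($126), Costa→Lot D ($171), Watson→Lot B ($145), Rivera→Lot C ($129), total $571.
VCG payment = (others' best without Ivanova) − (others' welfare with Ivanova) = 571 − 539 = $32.

Ivanova pays $32.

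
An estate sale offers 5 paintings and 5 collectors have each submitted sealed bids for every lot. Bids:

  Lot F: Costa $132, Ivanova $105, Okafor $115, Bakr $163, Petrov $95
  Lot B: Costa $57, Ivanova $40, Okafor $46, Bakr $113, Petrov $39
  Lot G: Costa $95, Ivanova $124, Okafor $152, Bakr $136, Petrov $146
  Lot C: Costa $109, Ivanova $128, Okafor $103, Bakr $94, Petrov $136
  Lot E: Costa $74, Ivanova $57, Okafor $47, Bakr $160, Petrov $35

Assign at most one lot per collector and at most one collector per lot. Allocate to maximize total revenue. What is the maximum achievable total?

Maximum total: $620

This is the linear assignment problem.
Optimal: Costa→Lot F ($132), Ivanova→Lot B ($40), Okafor→Lot G ($152), Bakr→Lot E ($160), Petrov→Lot C ($136) — total 132+40+152+160+136 = $620.
Column-greedy (each lot in turn goes to its best remaining collector) gives $565, worse by 55.
Next-best assignment: Costa→Lot F, Ivanova→Lot C, Okafor→Lot B, Bakr→Lot E, Petrov→Lot G = $612.
No other one-to-one assignment exceeds $620.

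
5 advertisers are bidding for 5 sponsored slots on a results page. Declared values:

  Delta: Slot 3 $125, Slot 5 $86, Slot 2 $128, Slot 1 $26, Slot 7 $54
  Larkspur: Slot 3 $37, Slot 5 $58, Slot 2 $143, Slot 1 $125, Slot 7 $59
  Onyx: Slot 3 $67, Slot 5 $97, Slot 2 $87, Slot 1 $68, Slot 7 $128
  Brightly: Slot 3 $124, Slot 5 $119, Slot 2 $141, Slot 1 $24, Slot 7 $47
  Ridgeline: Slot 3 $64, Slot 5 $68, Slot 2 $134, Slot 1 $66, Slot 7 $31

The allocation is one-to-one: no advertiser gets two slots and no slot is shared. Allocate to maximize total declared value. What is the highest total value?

Treat this as an assignment problem: match each advertiser to one slot.
Optimal: Delta→Slot 3 ($125), Larkspur→Slot 1 ($125), Onyx→Slot 7 ($128), Brightly→Slot 5 ($119), Ridgeline→Slot 2 ($134) — total 125+125+128+119+134 = $631.
Next-best assignment: Delta→Slot 5, Larkspur→Slot 1, Onyx→Slot 7, Brightly→Slot 3, Ridgeline→Slot 2 = $597.

Max total: $631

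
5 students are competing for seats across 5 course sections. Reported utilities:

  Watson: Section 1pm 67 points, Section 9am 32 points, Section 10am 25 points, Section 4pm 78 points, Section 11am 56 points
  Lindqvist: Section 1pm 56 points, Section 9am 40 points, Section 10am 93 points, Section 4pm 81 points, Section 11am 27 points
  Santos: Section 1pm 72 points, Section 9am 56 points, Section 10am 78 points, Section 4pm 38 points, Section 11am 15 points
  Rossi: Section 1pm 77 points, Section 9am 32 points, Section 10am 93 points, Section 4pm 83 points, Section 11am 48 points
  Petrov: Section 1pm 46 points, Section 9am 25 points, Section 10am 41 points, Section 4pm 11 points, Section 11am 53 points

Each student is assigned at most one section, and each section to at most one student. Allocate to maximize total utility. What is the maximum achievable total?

Treat this as an assignment problem: match each student to one section.
Optimal: Watson→Section 4pm (78 points), Lindqvist→Section 10am (93 points), Santos→Section 9am (56 points), Rossi→Section 1pm (77 points), Petrov→Section 11am (53 points) — total 78+93+56+77+53 = 357 points.
Checked against all permutations: 357 points is optimal.

Max total: 357 points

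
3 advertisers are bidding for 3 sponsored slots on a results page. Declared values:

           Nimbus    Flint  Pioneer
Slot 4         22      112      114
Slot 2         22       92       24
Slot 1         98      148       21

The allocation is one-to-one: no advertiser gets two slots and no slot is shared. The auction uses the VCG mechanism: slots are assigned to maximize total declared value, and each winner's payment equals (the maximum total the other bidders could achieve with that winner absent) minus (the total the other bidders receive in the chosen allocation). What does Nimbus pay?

Efficient allocation: Nimbus→Slot 1 ($98), Flint→Slot 2 ($92), Pioneer→Slot 4 ($114); total welfare W = $304.
Nimbus receives Slot 1 at value $98, so the others get W − 98 = $206.
Without Nimbus: best allocation of the remaining 2 bidders over all 3 slots is Flint→Slot 1 ($148), Pioneer→Slot 4 ($114), total $262.
VCG payment = (others' best without Nimbus) − (others' welfare with Nimbus) = 262 − 206 = $56.

Nimbus pays $56.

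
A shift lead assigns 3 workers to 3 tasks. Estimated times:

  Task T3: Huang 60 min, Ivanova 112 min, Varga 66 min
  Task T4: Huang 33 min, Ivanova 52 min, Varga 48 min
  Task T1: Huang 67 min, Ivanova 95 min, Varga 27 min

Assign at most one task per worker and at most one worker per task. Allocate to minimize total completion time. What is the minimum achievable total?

Min total: 139 min

This is a one-to-one assignment (minimum-cost bipartite matching).
Optimal: Huang→Task T3 (60 min), Ivanova→Task T4 (52 min), Varga→Task T1 (27 min) — total 60+52+27 = 139 min.
Min-entry greedy (repeatedly take the single cheapest remaining cell) gives 172 min, worse by 33.
Next-best assignment: Huang→Task T4, Ivanova→Task T3, Varga→Task T1 = 172 min.
Checked against all permutations: 139 min is optimal.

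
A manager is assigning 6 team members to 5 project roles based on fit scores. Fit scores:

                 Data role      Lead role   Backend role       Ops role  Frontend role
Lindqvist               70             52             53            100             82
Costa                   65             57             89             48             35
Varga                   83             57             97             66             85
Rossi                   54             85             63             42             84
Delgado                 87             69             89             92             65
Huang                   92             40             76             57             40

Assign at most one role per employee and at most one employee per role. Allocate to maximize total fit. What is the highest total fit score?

Max total: 451 pts

Optimal: Huang→Data role (92 pts), Rossi→Lead role (85 pts), Costa→Backend role (89 pts), Lindqvist→Ops role (100 pts), Varga→Frontend role (85 pts) — total 92+85+89+100+85 = 451 pts.
Max-entry greedy (repeatedly take the single best remaining cell) gives 439 pts, worse by 12.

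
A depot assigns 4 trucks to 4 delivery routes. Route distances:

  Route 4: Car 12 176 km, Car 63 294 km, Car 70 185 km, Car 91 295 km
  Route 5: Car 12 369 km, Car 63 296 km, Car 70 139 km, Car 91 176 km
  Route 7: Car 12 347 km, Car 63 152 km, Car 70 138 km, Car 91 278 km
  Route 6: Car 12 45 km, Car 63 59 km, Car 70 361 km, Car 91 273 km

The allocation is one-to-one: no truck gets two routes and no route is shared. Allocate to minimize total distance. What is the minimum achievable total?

This is a one-to-one assignment (minimum-cost bipartite matching).
Optimal: Car 12→Route 4 (176 km), Car 63→Route 6 (59 km), Car 70→Route 7 (138 km), Car 91→Route 5 (176 km) — total 176+59+138+176 = 549 km.
Swapping Car 63↔Car 70 (Car 63→Route 7 152 km, Car 70→Route 6 361 km) adds 316.

Min total: 549 km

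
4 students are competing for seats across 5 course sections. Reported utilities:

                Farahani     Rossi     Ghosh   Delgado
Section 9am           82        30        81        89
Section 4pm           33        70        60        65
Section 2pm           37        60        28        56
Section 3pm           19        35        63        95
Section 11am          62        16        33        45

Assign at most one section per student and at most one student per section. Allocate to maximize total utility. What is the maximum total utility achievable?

Max total: 308 points

Optimal: Farahani→Section 11am (62 points), Rossi→Section 4pm (70 points), Ghosh→Section 9am (81 points), Delgado→Section 3pm (95 points) — total 62+70+81+95 = 308 points.
Column-greedy (each section in turn goes to its best remaining student) gives 259 points, worse by 49.
Next-best assignment: Farahani→Section 11am, Rossi→Section 2pm, Ghosh→Section 9am, Delgado→Section 3pm = 298 points.
Swapping Rossi↔Ghosh (Rossi→Section 9am 30 points, Ghosh→Section 4pm 60 points) loses 61.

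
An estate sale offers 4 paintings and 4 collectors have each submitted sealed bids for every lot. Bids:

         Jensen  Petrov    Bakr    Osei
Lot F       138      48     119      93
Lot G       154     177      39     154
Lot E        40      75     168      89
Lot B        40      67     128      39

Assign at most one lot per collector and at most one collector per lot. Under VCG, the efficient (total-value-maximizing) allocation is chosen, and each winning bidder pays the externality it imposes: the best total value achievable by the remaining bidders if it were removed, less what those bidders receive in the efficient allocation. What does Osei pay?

Efficient allocation: Jensen→Lot F ($138), Petrov→Lot G ($177), Bakr→Lot B ($128), Osei→Lot E ($89); total welfare W = $532.
Osei receives Lot E at value $89, so the others get W − 89 = $443.
Without Osei: best allocation of the remaining 3 bidders over all 4 lots is Jensen→Lot F ($138), Petrov→Lot G ($177), Bakr→Lot E ($168), total $483.
VCG payment = (others' best without Osei) − (others' welfare with Osei) = 483 − 443 = $40.

Osei pays $40.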